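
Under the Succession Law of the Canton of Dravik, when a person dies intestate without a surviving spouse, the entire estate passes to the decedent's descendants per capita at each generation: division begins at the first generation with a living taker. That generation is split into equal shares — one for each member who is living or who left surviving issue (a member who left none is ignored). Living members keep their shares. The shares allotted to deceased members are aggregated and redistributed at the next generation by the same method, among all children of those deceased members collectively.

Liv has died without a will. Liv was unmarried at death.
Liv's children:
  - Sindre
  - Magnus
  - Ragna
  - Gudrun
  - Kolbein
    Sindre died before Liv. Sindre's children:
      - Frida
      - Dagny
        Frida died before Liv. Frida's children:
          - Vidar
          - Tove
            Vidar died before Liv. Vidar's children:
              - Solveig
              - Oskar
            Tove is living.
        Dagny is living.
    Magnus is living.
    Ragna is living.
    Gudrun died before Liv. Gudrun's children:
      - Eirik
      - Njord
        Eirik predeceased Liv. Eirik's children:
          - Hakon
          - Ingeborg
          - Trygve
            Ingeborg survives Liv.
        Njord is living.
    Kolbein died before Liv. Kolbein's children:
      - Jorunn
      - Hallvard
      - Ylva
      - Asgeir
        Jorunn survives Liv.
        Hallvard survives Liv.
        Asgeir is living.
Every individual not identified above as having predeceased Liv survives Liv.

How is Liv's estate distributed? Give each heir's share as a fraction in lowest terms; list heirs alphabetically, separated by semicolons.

There is no surviving spouse, so the entire estate passes to Liv's descendants per capita at each generation.
At generation 1 (Sindre, Magnus, Ragna, Gudrun, Kolbein) there are 5 shares of (1)/5 = 1/5 each.
Living: Magnus and Ragna — each takes 1/5.
Deceased: Sindre, Gudrun, and Kolbein. Their combined 3/5 is pooled and carried to generation 2.
At generation 2 (Frida, Dagny, Eirik, Njord, Jorunn, Hallvard, Ylva, Asgeir) there are 8 shares of (3/5)/8 = 3/40 each.
Living: Dagny, Njord, Jorunn, Hallvard, Ylva, and Asgeir — each takes 3/40.
Deceased: Frida and Eirik. Their combined 3/20 is pooled and carried to generation 3.
At generation 3 (Vidar, Tove, Hakon, Ingeborg, Trygve) there are 5 shares of (3/20)/5 = 3/100 each.
Living: Tove, Hakon, Ingeborg, and Trygve — each takes 3/100.
Deceased: Vidar. That 3/100 share is carried to generation 4.
At generation 4 (Solveig, Oskar) there are 2 shares of (3/100)/2 = 3/200 each.
Living: Solveig and Oskar — each takes 3/200.

Asgeir 3/40; Dagny 3/40; Hakon 3/100; Hallvard 3/40; Ingeborg 3/100; Jorunn 3/40; Magnus 1/5; Njord 3/40; Oskar 3/200; Ragna 1/5; Solveig 3/200; Tove 3/100; Trygve 3/100; Ylva 3/40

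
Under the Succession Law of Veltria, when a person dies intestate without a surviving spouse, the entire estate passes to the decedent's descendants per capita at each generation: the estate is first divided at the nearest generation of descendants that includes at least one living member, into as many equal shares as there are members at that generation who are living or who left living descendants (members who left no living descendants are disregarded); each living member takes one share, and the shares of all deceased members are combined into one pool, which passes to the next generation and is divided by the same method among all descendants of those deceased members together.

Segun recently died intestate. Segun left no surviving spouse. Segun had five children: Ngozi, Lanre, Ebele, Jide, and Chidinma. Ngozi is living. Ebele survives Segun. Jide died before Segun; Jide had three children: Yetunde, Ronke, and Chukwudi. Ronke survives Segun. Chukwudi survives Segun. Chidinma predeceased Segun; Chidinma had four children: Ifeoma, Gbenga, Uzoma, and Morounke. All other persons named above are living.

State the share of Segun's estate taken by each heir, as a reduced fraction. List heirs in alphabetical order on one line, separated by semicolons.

Chukwudi 2/35; Ebele 1/5; Gbenga 2/35; Ifeoma 2/35; Lanre 1/5; Morounke 2/35; Ngozi 1/5; Ronke 2/35; Uzoma 2/35; Yetunde 2/35

There is no surviving spouse, so the entire estate passes to Segun's descendants per capita at each generation.
At generation 1 (Ngozi, Lanre, Ebele, Jide, Chidinma) there are 5 shares of (1)/5 = 1/5 each.
Living: Ngozi, Lanre, and Ebele — each takes 1/5.
Deceased: Jide and Chidinma. Their combined 2/5 is pooled and carried to generation 2.
At generation 2 (Yetunde, Ronke, Chukwudi, Ifeoma, Gbenga, Uzoma, Morounke) there are 7 shares of (2/5)/7 = 2/35 each.
Living: Yetunde, Ronke, Chukwudi, Ifeoma, Gbenga, Uzoma, and Morounke — each takes 2/35.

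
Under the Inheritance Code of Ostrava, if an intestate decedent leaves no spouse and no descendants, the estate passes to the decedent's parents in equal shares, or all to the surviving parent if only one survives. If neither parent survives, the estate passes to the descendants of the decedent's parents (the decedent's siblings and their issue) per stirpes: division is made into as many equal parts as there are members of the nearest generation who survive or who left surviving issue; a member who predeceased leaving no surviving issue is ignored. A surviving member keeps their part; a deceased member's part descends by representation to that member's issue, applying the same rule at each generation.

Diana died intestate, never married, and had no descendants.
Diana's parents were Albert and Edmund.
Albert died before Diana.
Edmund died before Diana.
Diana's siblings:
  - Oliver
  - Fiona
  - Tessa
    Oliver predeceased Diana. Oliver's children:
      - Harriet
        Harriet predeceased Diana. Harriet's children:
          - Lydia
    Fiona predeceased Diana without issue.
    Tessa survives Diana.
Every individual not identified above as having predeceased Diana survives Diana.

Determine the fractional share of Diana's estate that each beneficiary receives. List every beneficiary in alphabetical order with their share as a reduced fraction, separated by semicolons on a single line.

Neither parent survives and there are no descendants, so the estate passes to Diana's siblings and their issue per stirpes.
Fiona left no surviving issue, so that branch lapses and is disregarded.
The estate is divided into 2 equal shares of 1/2 among Oliver, Tessa.
Oliver predeceased; the 1/2 allotted to Oliver's branch passes to Oliver's issue by representation.
Harriet's line is the sole branch at this level, so the full 1/2 passes to Harriet's issue by representation.
Lydia is the sole taker at this level and receives the full 1/2.
Tessa is living and takes 1/2.

Lydia 1/2; Tessa 1/2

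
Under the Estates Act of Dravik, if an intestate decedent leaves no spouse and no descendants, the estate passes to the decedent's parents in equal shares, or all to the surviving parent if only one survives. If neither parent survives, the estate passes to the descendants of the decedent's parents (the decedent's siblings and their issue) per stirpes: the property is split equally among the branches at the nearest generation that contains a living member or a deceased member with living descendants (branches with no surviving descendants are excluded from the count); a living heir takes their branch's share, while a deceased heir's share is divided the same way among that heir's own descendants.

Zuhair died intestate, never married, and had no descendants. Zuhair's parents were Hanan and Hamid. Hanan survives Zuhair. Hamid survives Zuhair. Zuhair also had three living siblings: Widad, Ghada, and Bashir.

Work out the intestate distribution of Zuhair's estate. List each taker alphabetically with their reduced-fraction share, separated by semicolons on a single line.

Both parents survive, so Hanan and Hamid each take 1/2. The siblings take nothing because a surviving parent has priority.

Hamid 1/2; Hanan 1/2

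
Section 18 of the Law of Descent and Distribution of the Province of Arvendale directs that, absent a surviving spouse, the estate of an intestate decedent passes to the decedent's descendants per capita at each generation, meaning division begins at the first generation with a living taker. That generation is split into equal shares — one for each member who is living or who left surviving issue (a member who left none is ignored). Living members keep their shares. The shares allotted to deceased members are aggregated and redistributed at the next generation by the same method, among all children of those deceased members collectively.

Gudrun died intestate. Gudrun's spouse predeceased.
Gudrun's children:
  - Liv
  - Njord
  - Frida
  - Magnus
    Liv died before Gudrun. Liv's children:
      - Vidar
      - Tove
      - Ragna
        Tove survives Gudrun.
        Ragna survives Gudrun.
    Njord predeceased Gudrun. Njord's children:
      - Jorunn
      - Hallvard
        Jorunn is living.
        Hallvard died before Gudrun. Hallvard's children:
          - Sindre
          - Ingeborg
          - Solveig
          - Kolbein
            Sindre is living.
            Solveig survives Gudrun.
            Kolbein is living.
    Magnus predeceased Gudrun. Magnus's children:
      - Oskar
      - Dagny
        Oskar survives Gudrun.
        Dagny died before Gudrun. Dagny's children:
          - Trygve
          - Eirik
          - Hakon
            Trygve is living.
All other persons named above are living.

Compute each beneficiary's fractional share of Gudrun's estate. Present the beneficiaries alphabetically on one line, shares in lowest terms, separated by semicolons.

There is no surviving spouse, so the entire estate passes to Gudrun's descendants per capita at each generation.
At generation 1 (Liv, Njord, Frida, Magnus) there are 4 shares of (1)/4 = 1/4 each.
Living: Frida — each takes 1/4.
Deceased: Liv, Njord, and Magnus. Their combined 3/4 is pooled and carried to generation 2.
At generation 2 (Vidar, Tove, Ragna, Jorunn, Hallvard, Oskar, Dagny) there are 7 shares of (3/4)/7 = 3/28 each.
Living: Vidar, Tove, Ragna, Jorunn, and Oskar — each takes 3/28.
Deceased: Hallvard and Dagny. Their combined 3/14 is pooled and carried to generation 3.
At generation 3 (Sindre, Ingeborg, Solveig, Kolbein, Trygve, Eirik, Hakon) there are 7 shares of (3/14)/7 = 3/98 each.
Living: Sindre, Ingeborg, Solveig, Kolbein, Trygve, Eirik, and Hakon — each takes 3/98.

Eirik 3/98; Frida 1/4; Hakon 3/98; Ingeborg 3/98; Jorunn 3/28; Kolbein 3/98; Oskar 3/28; Ragna 3/28; Sindre 3/98; Solveig 3/98; Tove 3/28; Trygve 3/98; Vidar 3/28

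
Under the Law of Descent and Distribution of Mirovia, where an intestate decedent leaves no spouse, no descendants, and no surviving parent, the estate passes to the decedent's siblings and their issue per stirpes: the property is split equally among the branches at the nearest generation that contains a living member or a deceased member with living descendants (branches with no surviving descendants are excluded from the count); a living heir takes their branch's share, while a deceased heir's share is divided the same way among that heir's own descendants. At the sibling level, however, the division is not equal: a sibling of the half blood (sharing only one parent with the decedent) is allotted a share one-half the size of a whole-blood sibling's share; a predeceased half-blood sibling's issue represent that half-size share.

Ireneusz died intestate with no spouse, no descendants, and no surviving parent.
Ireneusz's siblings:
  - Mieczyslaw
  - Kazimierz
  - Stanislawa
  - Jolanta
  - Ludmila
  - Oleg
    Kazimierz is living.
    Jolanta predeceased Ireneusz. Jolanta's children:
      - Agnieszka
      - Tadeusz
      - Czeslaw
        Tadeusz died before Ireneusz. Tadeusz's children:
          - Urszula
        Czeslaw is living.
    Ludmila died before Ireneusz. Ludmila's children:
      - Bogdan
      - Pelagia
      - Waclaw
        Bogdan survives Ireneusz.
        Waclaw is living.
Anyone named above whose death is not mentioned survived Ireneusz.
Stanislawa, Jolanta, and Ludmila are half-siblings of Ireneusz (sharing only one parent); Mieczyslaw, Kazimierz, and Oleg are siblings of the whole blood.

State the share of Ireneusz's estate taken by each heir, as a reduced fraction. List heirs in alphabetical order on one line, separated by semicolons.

No spouse, descendants, or parent survives, so the estate passes to Ireneusz's siblings per stirpes.
Half-blood siblings count for one-half the weight of whole-blood siblings at the initial division.
Dividing 1 in proportion to weights (total weight 9/2): Mieczyslaw (weight 1) → 2/9; Kazimierz (weight 1) → 2/9; Stanislawa (weight 1/2) → 1/9; Jolanta (weight 1/2) → 1/9; Ludmila (weight 1/2) → 1/9; Oleg (weight 1) → 2/9.
Mieczyslaw is living and takes 2/9.
Kazimierz is living and takes 2/9.
Stanislawa is living and takes 1/9.
Jolanta predeceased; the 1/9 allotted to Jolanta's branch passes to Jolanta's issue by representation.
The 1/9 is divided into 3 equal shares of 1/27 among Agnieszka, Tadeusz, Czeslaw.
Agnieszka is living and takes 1/27.
Tadeusz predeceased; the 1/27 allotted to Tadeusz's branch passes to Tadeusz's issue by representation.
Urszula is the sole taker at this level and receives the full 1/27.
Czeslaw is living and takes 1/27.
Ludmila predeceased; the 1/9 allotted to Ludmila's branch passes to Ludmila's issue by representation.
The 1/9 is divided into 3 equal shares of 1/27 among Bogdan, Pelagia, Waclaw.
Bogdan is living and takes 1/27.
Pelagia is living and takes 1/27.
Waclaw is living and takes 1/27.
Oleg is living and takes 2/9.

Agnieszka 1/27; Bogdan 1/27; Czeslaw 1/27; Kazimierz 2/9; Mieczyslaw 2/9; Oleg 2/9; Pelagia 1/27; Stanislawa 1/9; Urszula 1/27; Waclaw 1/27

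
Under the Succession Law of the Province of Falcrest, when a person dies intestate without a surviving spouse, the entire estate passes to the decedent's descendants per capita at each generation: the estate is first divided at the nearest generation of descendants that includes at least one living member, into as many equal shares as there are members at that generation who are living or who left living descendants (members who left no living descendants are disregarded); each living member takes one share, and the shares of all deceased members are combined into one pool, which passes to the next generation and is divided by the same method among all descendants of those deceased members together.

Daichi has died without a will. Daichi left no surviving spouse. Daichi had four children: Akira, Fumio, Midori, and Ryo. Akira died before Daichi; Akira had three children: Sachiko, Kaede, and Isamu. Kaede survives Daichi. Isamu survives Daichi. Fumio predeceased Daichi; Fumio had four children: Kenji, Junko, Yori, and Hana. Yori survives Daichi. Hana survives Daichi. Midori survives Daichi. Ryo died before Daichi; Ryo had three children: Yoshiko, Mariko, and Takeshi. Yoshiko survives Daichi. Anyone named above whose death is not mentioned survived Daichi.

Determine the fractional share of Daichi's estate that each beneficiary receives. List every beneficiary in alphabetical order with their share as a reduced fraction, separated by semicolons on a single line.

Hana 3/40; Isamu 3/40; Junko 3/40; Kaede 3/40; Kenji 3/40; Mariko 3/40; Midori 1/4; Sachiko 3/40; Takeshi 3/40; Yori 3/40; Yoshiko 3/40

There is no surviving spouse, so the entire estate passes to Daichi's descendants per capita at each generation.
At generation 1 (Akira, Fumio, Midori, Ryo) there are 4 shares of (1)/4 = 1/4 each.
Living: Midori — each takes 1/4.
Deceased: Akira, Fumio, and Ryo. Their combined 3/4 is pooled and carried to generation 2.
At generation 2 (Sachiko, Kaede, Isamu, Kenji, Junko, Yori, Hana, Yoshiko, Mariko, Takeshi) there are 10 shares of (3/4)/10 = 3/40 each.
Living: Sachiko, Kaede, Isamu, Kenji, Junko, Yori, Hana, Yoshiko, Mariko, and Takeshi — each takes 3/40.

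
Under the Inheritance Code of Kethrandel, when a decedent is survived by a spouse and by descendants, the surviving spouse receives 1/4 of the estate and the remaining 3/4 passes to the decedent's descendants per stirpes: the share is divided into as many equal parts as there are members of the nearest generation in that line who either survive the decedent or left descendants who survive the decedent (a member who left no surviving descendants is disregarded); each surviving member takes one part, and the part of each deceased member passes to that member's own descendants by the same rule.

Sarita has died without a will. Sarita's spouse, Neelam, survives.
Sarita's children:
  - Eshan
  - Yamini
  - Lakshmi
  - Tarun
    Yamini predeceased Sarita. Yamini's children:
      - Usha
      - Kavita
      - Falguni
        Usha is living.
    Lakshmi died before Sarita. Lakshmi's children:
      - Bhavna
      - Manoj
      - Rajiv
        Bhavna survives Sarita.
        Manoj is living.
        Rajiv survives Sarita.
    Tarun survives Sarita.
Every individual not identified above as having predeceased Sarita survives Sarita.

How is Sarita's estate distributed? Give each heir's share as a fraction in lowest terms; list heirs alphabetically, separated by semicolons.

Bhavna 1/16; Eshan 3/16; Falguni 1/16; Kavita 1/16; Manoj 1/16; Neelam 1/4; Rajiv 1/16; Tarun 3/16; Usha 1/16

Neelam, as surviving spouse, takes 1/4.
The remaining 3/4 passes to Sarita's descendants per stirpes.
The 3/4 is divided into 4 equal shares of 3/16 among Eshan, Yamini, Lakshmi, Tarun.
Eshan is living and takes 3/16.
Yamini predeceased; the 3/16 allotted to Yamini's branch passes to Yamini's issue by representation.
The 3/16 is divided into 3 equal shares of 1/16 among Usha, Kavita, Falguni.
Usha is living and takes 1/16.
Kavita is living and takes 1/16.
Falguni is living and takes 1/16.
Lakshmi predeceased; the 3/16 allotted to Lakshmi's branch passes to Lakshmi's issue by representation.
The 3/16 is divided into 3 equal shares of 1/16 among Bhavna, Manoj, Rajiv.
Bhavna is living and takes 1/16.
Manoj is living and takes 1/16.
Rajiv is living and takes 1/16.
Tarun is living and takes 3/16.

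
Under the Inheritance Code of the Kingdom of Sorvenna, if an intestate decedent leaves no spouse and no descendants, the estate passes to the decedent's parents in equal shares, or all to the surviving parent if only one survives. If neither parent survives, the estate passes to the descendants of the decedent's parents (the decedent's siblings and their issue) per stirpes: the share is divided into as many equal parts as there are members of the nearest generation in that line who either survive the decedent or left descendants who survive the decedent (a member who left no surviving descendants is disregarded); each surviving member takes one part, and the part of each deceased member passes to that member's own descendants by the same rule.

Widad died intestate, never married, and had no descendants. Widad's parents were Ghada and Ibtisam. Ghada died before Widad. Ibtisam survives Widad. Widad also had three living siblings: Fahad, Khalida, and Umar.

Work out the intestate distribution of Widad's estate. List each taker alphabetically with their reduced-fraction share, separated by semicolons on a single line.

Ibtisam 1

Only one parent, Ibtisam, survives, so Ibtisam takes the entire estate. The siblings take nothing because a surviving parent has priority.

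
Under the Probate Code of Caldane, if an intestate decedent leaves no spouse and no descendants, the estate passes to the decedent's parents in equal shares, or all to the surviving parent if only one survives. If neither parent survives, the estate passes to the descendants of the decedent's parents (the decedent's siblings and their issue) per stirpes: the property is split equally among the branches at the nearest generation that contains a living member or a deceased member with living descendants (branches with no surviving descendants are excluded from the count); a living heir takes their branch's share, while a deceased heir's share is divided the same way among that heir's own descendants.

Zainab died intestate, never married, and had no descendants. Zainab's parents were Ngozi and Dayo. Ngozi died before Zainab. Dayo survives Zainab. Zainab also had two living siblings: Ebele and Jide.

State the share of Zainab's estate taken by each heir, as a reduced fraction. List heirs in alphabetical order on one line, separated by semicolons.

Dayo 1

Only one parent, Dayo, survives, so Dayo takes the entire estate. The siblings take nothing because a surviving parent has priority.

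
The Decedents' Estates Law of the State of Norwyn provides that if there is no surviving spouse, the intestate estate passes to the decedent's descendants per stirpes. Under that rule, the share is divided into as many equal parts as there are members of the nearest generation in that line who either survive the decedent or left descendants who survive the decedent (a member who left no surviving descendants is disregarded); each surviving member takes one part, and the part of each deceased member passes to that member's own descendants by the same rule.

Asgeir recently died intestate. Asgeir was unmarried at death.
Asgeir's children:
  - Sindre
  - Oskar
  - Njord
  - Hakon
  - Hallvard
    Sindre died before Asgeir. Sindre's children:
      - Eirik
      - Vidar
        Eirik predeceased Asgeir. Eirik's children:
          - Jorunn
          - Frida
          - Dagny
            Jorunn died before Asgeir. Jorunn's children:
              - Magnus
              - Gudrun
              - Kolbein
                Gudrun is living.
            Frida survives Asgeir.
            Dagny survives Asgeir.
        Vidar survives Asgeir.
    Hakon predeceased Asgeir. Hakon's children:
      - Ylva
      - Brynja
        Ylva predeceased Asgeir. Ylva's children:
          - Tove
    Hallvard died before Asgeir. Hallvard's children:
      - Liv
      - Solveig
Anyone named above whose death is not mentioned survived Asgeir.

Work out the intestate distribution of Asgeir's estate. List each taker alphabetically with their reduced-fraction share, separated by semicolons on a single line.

There is no surviving spouse, so the entire estate passes to Asgeir's descendants per stirpes.
The estate is divided into 5 equal shares of 1/5 among Sindre, Oskar, Njord, Hakon, Hallvard.
Sindre predeceased; the 1/5 allotted to Sindre's branch passes to Sindre's issue by representation.
The 1/5 is divided into 2 equal shares of 1/10 among Eirik, Vidar.
Eirik predeceased; the 1/10 allotted to Eirik's branch passes to Eirik's issue by representation.
The 1/10 is divided into 3 equal shares of 1/30 among Jorunn, Frida, Dagny.
Jorunn predeceased; the 1/30 allotted to Jorunn's branch passes to Jorunn's issue by representation.
The 1/30 is divided into 3 equal shares of 1/90 among Magnus, Gudrun, Kolbein.
Magnus is living and takes 1/90.
Gudrun is living and takes 1/90.
Kolbein is living and takes 1/90.
Frida is living and takes 1/30.
Dagny is living and takes 1/30.
Vidar is living and takes 1/10.
Oskar is living and takes 1/5.
Njord is living and takes 1/5.
Hakon predeceased; the 1/5 allotted to Hakon's branch passes to Hakon's issue by representation.
The 1/5 is divided into 2 equal shares of 1/10 among Ylva, Brynja.
Ylva predeceased; the 1/10 allotted to Ylva's branch passes to Ylva's issue by representation.
Tove is the sole taker at this level and receives the full 1/10.
Brynja is living and takes 1/10.
Hallvard predeceased; the 1/5 allotted to Hallvard's branch passes to Hallvard's issue by representation.
The 1/5 is divided into 2 equal shares of 1/10 among Liv, Solveig.
Liv is living and takes 1/10.
Solveig is living and takes 1/10.

Brynja 1/10; Dagny 1/30; Frida 1/30; Gudrun 1/90; Kolbein 1/90; Liv 1/10; Magnus 1/90; Njord 1/5; Oskar 1/5; Solveig 1/10; Tove 1/10; Vidar 1/10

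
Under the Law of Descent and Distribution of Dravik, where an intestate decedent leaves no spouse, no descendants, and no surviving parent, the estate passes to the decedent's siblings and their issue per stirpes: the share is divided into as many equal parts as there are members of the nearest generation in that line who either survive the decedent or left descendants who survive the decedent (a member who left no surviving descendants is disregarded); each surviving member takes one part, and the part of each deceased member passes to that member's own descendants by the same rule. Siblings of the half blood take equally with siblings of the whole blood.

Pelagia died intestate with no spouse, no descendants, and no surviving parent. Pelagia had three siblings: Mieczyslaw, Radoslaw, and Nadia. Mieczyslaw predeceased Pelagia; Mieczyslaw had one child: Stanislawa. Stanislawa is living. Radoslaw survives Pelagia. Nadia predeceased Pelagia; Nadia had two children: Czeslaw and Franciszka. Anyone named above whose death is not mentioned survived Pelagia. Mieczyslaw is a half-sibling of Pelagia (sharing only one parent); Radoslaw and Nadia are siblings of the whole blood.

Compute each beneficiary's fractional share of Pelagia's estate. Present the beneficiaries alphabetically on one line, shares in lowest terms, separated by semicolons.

No spouse, descendants, or parent survives, so the estate passes to Pelagia's siblings per stirpes.
Half-blood and whole-blood siblings take equally under the stated rule.
The estate is divided into 3 equal shares of 1/3 among Mieczyslaw, Radoslaw, Nadia.
Mieczyslaw predeceased; the 1/3 allotted to Mieczyslaw's branch passes to Mieczyslaw's issue by representation.
Stanislawa is the sole taker at this level and receives the full 1/3.
Radoslaw is living and takes 1/3.
Nadia predeceased; the 1/3 allotted to Nadia's branch passes to Nadia's issue by representation.
The 1/3 is divided into 2 equal shares of 1/6 among Czeslaw, Franciszka.
Czeslaw is living and takes 1/6.
Franciszka is living and takes 1/6.

Czeslaw 1/6; Franciszka 1/6; Radoslaw 1/3; Stanislawa 1/3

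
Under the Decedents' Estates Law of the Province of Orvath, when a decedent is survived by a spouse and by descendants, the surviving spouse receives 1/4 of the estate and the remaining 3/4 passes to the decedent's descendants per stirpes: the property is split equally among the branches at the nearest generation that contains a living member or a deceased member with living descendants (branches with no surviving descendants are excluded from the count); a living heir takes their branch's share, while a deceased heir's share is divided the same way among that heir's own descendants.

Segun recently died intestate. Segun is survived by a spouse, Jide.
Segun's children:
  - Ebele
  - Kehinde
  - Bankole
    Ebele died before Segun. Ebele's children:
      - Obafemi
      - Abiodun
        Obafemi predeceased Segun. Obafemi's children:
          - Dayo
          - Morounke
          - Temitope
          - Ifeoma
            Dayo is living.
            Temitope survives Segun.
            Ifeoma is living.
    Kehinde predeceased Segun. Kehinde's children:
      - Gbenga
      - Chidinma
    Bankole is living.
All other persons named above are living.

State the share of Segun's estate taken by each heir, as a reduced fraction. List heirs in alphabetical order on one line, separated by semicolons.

Jide, as surviving spouse, takes 1/4.
The remaining 3/4 passes to Segun's descendants per stirpes.
The 3/4 is divided into 3 equal shares of 1/4 among Ebele, Kehinde, Bankole.
Ebele predeceased; the 1/4 allotted to Ebele's branch passes to Ebele's issue by representation.
The 1/4 is divided into 2 equal shares of 1/8 among Obafemi, Abiodun.
Obafemi predeceased; the 1/8 allotted to Obafemi's branch passes to Obafemi's issue by representation.
The 1/8 is divided into 4 equal shares of 1/32 among Dayo, Morounke, Temitope, Ifeoma.
Dayo is living and takes 1/32.
Morounke is living and takes 1/32.
Temitope is living and takes 1/32.
Ifeoma is living and takes 1/32.
Abiodun is living and takes 1/8.
Kehinde predeceased; the 1/4 allotted to Kehinde's branch passes to Kehinde's issue by representation.
The 1/4 is divided into 2 equal shares of 1/8 among Gbenga, Chidinma.
Gbenga is living and takes 1/8.
Chidinma is living and takes 1/8.
Bankole is living and takes 1/4.

Abiodun 1/8; Bankole 1/4; Chidinma 1/8; Dayo 1/32; Gbenga 1/8; Ifeoma 1/32; Jide 1/4; Morounke 1/32; Temitope 1/32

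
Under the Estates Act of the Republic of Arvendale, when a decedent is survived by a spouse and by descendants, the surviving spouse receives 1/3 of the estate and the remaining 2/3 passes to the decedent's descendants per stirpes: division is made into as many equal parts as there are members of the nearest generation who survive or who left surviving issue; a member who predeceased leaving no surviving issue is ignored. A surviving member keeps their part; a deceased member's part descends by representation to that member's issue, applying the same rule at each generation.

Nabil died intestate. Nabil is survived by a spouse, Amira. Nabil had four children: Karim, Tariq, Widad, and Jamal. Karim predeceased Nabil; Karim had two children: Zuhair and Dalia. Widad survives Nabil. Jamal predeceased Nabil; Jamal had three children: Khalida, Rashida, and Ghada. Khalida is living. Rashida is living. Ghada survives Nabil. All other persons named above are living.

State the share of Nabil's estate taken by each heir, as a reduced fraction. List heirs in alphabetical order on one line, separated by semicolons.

Amira 1/3; Dalia 1/12; Ghada 1/18; Khalida 1/18; Rashida 1/18; Tariq 1/6; Widad 1/6; Zuhair 1/12

Amira, as surviving spouse, takes 1/3.
The remaining 2/3 passes to Nabil's descendants per stirpes.
The 2/3 is divided into 4 equal shares of 1/6 among Karim, Tariq, Widad, Jamal.
Karim predeceased; the 1/6 allotted to Karim's branch passes to Karim's issue by representation.
The 1/6 is divided into 2 equal shares of 1/12 among Zuhair, Dalia.
Zuhair is living and takes 1/12.
Dalia is living and takes 1/12.
Tariq is living and takes 1/6.
Widad is living and takes 1/6.
Jamal predeceased; the 1/6 allotted to Jamal's branch passes to Jamal's issue by representation.
The 1/6 is divided into 3 equal shares of 1/18 among Khalida, Rashida, Ghada.
Khalida is living and takes 1/18.
Rashida is living and takes 1/18.
Ghada is living and takes 1/18.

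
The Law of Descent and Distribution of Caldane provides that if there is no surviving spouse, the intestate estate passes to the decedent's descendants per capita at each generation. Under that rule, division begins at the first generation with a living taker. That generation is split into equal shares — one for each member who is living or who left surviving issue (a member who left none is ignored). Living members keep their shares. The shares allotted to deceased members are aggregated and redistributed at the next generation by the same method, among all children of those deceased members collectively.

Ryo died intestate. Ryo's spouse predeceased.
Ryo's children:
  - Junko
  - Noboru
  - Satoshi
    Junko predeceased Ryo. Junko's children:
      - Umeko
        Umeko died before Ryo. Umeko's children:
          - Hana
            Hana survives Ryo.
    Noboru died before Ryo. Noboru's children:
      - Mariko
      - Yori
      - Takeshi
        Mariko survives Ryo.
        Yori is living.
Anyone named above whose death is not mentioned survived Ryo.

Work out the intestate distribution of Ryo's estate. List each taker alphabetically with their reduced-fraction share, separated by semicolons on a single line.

There is no surviving spouse, so the entire estate passes to Ryo's descendants per capita at each generation.
At generation 1 (Junko, Noboru, Satoshi) there are 3 shares of (1)/3 = 1/3 each.
Living: Satoshi — each takes 1/3.
Deceased: Junko and Noboru. Their combined 2/3 is pooled and carried to generation 2.
At generation 2 (Umeko, Mariko, Yori, Takeshi) there are 4 shares of (2/3)/4 = 1/6 each.
Living: Mariko, Yori, and Takeshi — each takes 1/6.
Deceased: Umeko. That 1/6 share is carried to generation 3.
At generation 3 (Hana) there are 1 shares of (1/6)/1 = 1/6 each.
Living: Hana — each takes 1/6.

Hana 1/6; Mariko 1/6; Satoshi 1/3; Takeshi 1/6; Yori 1/6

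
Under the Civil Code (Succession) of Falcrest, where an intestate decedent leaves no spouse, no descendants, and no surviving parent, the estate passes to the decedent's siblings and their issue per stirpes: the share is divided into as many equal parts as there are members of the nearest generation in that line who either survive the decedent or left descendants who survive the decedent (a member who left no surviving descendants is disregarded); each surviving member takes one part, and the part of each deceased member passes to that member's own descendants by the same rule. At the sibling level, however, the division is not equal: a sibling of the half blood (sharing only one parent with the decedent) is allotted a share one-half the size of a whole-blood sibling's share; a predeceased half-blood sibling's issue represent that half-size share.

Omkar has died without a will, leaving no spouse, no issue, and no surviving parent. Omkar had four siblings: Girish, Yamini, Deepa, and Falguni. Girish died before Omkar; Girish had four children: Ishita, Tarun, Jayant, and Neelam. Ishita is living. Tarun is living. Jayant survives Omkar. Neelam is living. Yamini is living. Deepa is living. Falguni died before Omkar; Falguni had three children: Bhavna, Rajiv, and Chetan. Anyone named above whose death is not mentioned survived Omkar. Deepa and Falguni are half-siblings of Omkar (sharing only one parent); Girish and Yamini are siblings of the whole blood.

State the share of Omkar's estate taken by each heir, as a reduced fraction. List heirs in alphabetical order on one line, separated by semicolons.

Bhavna 1/18; Chetan 1/18; Deepa 1/6; Ishita 1/12; Jayant 1/12; Neelam 1/12; Rajiv 1/18; Tarun 1/12; Yamini 1/3

No spouse, descendants, or parent survives, so the estate passes to Omkar's siblings per stirpes.
Half-blood siblings count for one-half the weight of whole-blood siblings at the initial division.
Dividing 1 in proportion to weights (total weight 3): Girish (weight 1) → 1/3; Yamini (weight 1) → 1/3; Deepa (weight 1/2) → 1/6; Falguni (weight 1/2) → 1/6.
Girish predeceased; the 1/3 allotted to Girish's branch passes to Girish's issue by representation.
The 1/3 is divided into 4 equal shares of 1/12 among Ishita, Tarun, Jayant, Neelam.
Ishita is living and takes 1/12.
Tarun is living and takes 1/12.
Jayant is living and takes 1/12.
Neelam is living and takes 1/12.
Yamini is living and takes 1/3.
Deepa is living and takes 1/6.
Falguni predeceased; the 1/6 allotted to Falguni's branch passes to Falguni's issue by representation.
The 1/6 is divided into 3 equal shares of 1/18 among Bhavna, Rajiv, Chetan.
Bhavna is living and takes 1/18.
Rajiv is living and takes 1/18.
Chetan is living and takes 1/18.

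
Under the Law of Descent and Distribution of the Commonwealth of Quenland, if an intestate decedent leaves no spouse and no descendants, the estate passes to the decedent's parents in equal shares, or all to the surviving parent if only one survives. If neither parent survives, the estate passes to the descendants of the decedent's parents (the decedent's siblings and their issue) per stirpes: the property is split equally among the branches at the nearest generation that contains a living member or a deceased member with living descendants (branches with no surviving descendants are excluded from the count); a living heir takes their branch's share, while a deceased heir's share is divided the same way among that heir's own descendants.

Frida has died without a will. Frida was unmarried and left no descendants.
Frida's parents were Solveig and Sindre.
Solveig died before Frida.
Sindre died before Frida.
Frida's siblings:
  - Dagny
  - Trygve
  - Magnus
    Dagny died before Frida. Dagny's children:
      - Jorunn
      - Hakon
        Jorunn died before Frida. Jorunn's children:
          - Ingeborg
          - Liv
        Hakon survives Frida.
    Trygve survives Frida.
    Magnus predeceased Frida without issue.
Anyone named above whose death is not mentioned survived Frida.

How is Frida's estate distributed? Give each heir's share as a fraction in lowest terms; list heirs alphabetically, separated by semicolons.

Neither parent survives and there are no descendants, so the estate passes to Frida's siblings and their issue per stirpes.
Magnus left no surviving issue, so that branch lapses and is disregarded.
The estate is divided into 2 equal shares of 1/2 among Dagny, Trygve.
Dagny predeceased; the 1/2 allotted to Dagny's branch passes to Dagny's issue by representation.
The 1/2 is divided into 2 equal shares of 1/4 among Jorunn, Hakon.
Jorunn predeceased; the 1/4 allotted to Jorunn's branch passes to Jorunn's issue by representation.
The 1/4 is divided into 2 equal shares of 1/8 among Ingeborg, Liv.
Ingeborg is living and takes 1/8.
Liv is living and takes 1/8.
Hakon is living and takes 1/4.
Trygve is living and takes 1/2.

Hakon 1/4; Ingeborg 1/8; Liv 1/8; Trygve 1/2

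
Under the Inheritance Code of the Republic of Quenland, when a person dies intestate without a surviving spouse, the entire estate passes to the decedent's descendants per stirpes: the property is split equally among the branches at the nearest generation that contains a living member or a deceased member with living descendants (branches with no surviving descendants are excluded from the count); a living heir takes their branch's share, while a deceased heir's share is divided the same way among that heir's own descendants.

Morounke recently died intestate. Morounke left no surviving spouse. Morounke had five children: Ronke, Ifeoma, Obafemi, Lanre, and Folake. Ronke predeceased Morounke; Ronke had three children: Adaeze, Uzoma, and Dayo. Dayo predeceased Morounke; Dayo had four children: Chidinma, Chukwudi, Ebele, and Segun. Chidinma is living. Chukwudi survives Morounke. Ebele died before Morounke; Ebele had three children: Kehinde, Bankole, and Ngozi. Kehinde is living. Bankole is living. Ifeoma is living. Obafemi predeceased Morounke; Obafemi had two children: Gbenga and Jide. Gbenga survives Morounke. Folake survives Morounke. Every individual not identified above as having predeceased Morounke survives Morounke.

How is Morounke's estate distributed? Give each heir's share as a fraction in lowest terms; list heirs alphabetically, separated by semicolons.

Adaeze 1/15; Bankole 1/180; Chidinma 1/60; Chukwudi 1/60; Folake 1/5; Gbenga 1/10; Ifeoma 1/5; Jide 1/10; Kehinde 1/180; Lanre 1/5; Ngozi 1/180; Segun 1/60; Uzoma 1/15

There is no surviving spouse, so the entire estate passes to Morounke's descendants per stirpes.
The estate is divided into 5 equal shares of 1/5 among Ronke, Ifeoma, Obafemi, Lanre, Folake.
Ronke predeceased; the 1/5 allotted to Ronke's branch passes to Ronke's issue by representation.
The 1/5 is divided into 3 equal shares of 1/15 among Adaeze, Uzoma, Dayo.
Adaeze is living and takes 1/15.
Uzoma is living and takes 1/15.
Dayo predeceased; the 1/15 allotted to Dayo's branch passes to Dayo's issue by representation.
The 1/15 is divided into 4 equal shares of 1/60 among Chidinma, Chukwudi, Ebele, Segun.
Chidinma is living and takes 1/60.
Chukwudi is living and takes 1/60.
Ebele predeceased; the 1/60 allotted to Ebele's branch passes to Ebele's issue by representation.
The 1/60 is divided into 3 equal shares of 1/180 among Kehinde, Bankole, Ngozi.
Kehinde is living and takes 1/180.
Bankole is living and takes 1/180.
Ngozi is living and takes 1/180.
Segun is living and takes 1/60.
Ifeoma is living and takes 1/5.
Obafemi predeceased; the 1/5 allotted to Obafemi's branch passes to Obafemi's issue by representation.
The 1/5 is divided into 2 equal shares of 1/10 among Gbenga, Jide.
Gbenga is living and takes 1/10.
Jide is living and takes 1/10.
Lanre is living and takes 1/5.
Folake is living and takes 1/5.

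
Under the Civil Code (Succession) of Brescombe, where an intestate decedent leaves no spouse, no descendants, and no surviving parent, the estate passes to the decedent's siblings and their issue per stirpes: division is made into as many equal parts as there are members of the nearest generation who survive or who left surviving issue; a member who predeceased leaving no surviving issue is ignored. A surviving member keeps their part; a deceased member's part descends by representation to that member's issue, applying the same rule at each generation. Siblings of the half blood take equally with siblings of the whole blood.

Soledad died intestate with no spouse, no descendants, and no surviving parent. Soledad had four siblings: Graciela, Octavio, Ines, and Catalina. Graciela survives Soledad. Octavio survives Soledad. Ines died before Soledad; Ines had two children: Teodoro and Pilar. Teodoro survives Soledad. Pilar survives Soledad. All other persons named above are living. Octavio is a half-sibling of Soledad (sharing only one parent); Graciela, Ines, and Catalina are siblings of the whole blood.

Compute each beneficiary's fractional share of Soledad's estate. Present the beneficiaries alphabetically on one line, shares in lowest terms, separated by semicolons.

Catalina 1/4; Graciela 1/4; Octavio 1/4; Pilar 1/8; Teodoro 1/8

No spouse, descendants, or parent survives, so the estate passes to Soledad's siblings per stirpes.
Half-blood and whole-blood siblings take equally under the stated rule.
The estate is divided into 4 equal shares of 1/4 among Graciela, Octavio, Ines, Catalina.
Graciela is living and takes 1/4.
Octavio is living and takes 1/4.
Ines predeceased; the 1/4 allotted to Ines's branch passes to Ines's issue by representation.
The 1/4 is divided into 2 equal shares of 1/8 among Teodoro, Pilar.
Teodoro is living and takes 1/8.
Pilar is living and takes 1/8.
Catalina is living and takes 1/4.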